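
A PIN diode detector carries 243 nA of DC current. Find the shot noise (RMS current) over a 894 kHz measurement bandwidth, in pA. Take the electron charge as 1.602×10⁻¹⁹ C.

I_n = √(2qI·B)
2qI·B = 2 × 1.602×10⁻¹⁹ × 2.43×10⁻⁷ × 8.94×10⁵ = 6.96×10⁻²⁰ A²
I_n = √(6.96×10⁻²⁰) = 2.64×10⁻¹⁰ A = 264 pA

264 pA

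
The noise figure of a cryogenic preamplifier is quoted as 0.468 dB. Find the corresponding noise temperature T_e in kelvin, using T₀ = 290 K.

F = 10^(0.468/10) = 1.11378
T_e = (F − 1)·T₀ = (1.11378 − 1) × 290 = 33.0 K

33.0 K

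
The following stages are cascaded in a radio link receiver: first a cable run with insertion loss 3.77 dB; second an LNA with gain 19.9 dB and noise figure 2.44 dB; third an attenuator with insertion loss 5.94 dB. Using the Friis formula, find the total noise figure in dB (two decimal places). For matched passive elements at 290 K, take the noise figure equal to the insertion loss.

6.28 dB

Convert to linear (a loss of L dB is a gain of −L dB): F_i = 10^(NF_i/10), G_i = 10^(G_i,dB/10)
  Stage 1: F_1 = 10^(3.77/10) = 2.382, G_1 = 10^(−3.77/10) = 0.4198
  Stage 2: F_2 = 10^(2.44/10) = 1.754, G_2 = 10^(19.9/10) = 97.72
  Stage 3: F_3 = 10^(5.94/10) = 3.926, G_3 = 10^(−5.94/10) = 0.2547
Friis cascade:
  F = 2.382 + (1.754 − 1)/0.4198 + (3.926 − 1)/41.02 = 4.250
NF = 10 log₁₀(4.250) = 6.28 dB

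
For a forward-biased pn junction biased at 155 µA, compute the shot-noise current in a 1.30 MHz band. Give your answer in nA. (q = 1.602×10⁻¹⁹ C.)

I_n = √(2qI·B)
2qI·B = 2 × 1.602×10⁻¹⁹ × 1.55×10⁻⁴ × 1.30×10⁶ = 6.46×10⁻¹⁷ A²
I_n = √(6.46×10⁻¹⁷) = 8.03×10⁻⁹ A = 8.03 nA

8.03 nA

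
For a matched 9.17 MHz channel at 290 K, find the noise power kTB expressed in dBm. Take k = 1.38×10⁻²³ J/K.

−104.4 dBm

P_n = kTB = 1.38×10⁻²³ × 290 × 9.17×10⁶ = 3.67×10⁻¹⁴ W
In dBm: 10 log₁₀(3.67×10⁻¹⁴ / 10⁻³) = −104.4 dBm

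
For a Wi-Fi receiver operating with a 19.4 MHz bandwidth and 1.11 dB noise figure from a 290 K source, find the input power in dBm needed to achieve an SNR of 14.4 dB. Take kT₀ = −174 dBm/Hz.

−85.6 dBm

Sensitivity = −174 + 10 log₁₀(B) + NF + SNR_min
= −174 + 72.88 + 1.11 + 14.4
= −85.61 dBm → −85.6 dBm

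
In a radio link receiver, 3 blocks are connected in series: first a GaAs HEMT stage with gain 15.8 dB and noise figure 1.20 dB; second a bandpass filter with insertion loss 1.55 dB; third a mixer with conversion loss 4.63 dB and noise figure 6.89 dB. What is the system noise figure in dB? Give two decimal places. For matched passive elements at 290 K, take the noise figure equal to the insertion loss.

1.69 dB

Convert to linear (a loss of L dB is a gain of −L dB): F_i = 10^(NF_i/10), G_i = 10^(G_i,dB/10)
  Stage 1: F_1 = 10^(1.20/10) = 1.318, G_1 = 10^(15.8/10) = 38.02
  Stage 2: F_2 = 10^(1.55/10) = 1.429, G_2 = 10^(−1.55/10) = 0.6998
  Stage 3: F_3 = 10^(6.89/10) = 4.887, G_3 = 10^(−4.63/10) = 0.3443
Friis cascade:
  F = 1.318 + (1.429 − 1)/38.02 + (4.887 − 1)/26.61 = 1.476
NF = 10 log₁₀(1.476) = 1.69 dB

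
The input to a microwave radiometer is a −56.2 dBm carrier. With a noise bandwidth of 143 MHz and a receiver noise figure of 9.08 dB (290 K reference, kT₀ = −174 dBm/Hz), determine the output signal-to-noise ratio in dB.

27.2 dB

Noise floor: N = −174 + 10 log₁₀(B) + NF
10 log₁₀(1.43×10⁸) = 81.55 dB
N = −174 + 81.55 + 9.08 = −83.37 dBm
SNR = P_sig − N = −56.2 − (−83.37) = 27.17 dB → 27.2 dB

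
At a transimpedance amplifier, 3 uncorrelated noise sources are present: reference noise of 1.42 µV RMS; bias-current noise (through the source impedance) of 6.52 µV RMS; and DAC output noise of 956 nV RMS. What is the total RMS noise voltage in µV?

Uncorrelated sources add in power (mean-square): V_tot = √(ΣV_i²)
V_tot = √[(1.42×10⁻⁶)² + (6.52×10⁻⁶)² + (9.56×10⁻⁷)²] = 6.74×10⁻⁶ V = 6.74 µV

6.74 µV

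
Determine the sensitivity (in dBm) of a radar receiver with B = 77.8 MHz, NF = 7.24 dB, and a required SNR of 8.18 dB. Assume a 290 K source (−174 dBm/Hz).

−79.7 dBm

Sensitivity = −174 + 10 log₁₀(B) + NF + SNR_min
= −174 + 78.91 + 7.24 + 8.18
= −79.67 dBm → −79.7 dBm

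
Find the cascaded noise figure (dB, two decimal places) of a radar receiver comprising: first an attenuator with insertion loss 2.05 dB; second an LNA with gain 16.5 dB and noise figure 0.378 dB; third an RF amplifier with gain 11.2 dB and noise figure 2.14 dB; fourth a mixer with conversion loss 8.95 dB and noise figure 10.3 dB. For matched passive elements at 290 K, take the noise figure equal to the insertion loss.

2.55 dB

Convert to linear (a loss of L dB is a gain of −L dB): F_i = 10^(NF_i/10), G_i = 10^(G_i,dB/10)
  Stage 1: F_1 = 10^(2.05/10) = 1.603, G_1 = 10^(−2.05/10) = 0.6237
  Stage 2: F_2 = 10^(0.378/10) = 1.091, G_2 = 10^(16.5/10) = 44.67
  Stage 3: F_3 = 10^(2.14/10) = 1.637, G_3 = 10^(11.2/10) = 13.18
  Stage 4: F_4 = 10^(10.3/10) = 10.72, G_4 = 10^(−8.95/10) = 0.1274
Friis cascade:
  F = 1.603 + (1.091 − 1)/0.6237 + (1.637 − 1)/27.86 + (10.72 − 1)/367.3 = 1.798
NF = 10 log₁₀(1.798) = 2.55 dB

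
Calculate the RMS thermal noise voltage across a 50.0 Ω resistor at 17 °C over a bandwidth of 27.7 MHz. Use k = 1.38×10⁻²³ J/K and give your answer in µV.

T = 17 °C + 273.15 = 290.15 K
V_n = √(4kTRB)
4kTRB = 4 × 1.38×10⁻²³ × 290.15 × 5.00×10¹ × 2.77×10⁷ = 2.22×10⁻¹¹ V²
V_n = √(2.22×10⁻¹¹) = 4.71×10⁻⁶ V = 4.71 µV

4.71 µV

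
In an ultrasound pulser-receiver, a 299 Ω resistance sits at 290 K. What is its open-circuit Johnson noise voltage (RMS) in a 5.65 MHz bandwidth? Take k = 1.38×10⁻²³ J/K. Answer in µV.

V_n = √(4kTRB)
4kTRB = 4 × 1.38×10⁻²³ × 290 × 2.99×10² × 5.65×10⁶ = 2.70×10⁻¹¹ V²
V_n = √(2.70×10⁻¹¹) = 5.20×10⁻⁶ V = 5.20 µV

5.20 µV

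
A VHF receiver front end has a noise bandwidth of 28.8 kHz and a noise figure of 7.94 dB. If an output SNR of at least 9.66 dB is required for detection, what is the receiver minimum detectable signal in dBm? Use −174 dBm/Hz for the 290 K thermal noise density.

Sensitivity = −174 + 10 log₁₀(B) + NF + SNR_min
= −174 + 44.59 + 7.94 + 9.66
= −111.81 dBm → −111.8 dBm

−111.8 dBm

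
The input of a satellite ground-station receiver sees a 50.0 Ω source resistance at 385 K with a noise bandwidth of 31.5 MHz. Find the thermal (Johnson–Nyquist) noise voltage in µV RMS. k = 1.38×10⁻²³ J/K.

5.79 µV

V_n = √(4kTRB)
4kTRB = 4 × 1.38×10⁻²³ × 385 × 5.00×10¹ × 3.15×10⁷ = 3.35×10⁻¹¹ V²
V_n = √(3.35×10⁻¹¹) = 5.79×10⁻⁶ V = 5.79 µV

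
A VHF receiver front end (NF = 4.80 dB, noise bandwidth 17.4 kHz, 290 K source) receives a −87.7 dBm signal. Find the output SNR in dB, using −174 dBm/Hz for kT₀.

39.1 dB

Noise floor: N = −174 + 10 log₁₀(B) + NF
10 log₁₀(1.74×10⁴) = 42.41 dB
N = −174 + 42.41 + 4.80 = −126.79 dBm
SNR = P_sig − N = −87.7 − (−126.79) = 39.09 dB → 39.1 dB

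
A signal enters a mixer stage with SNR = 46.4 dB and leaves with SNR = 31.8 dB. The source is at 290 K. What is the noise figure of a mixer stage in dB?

14.6 dB

NF (dB) = SNR_in(dB) − SNR_out(dB) when the source is at T₀
NF = 46.4 − 31.8 = 14.6 dB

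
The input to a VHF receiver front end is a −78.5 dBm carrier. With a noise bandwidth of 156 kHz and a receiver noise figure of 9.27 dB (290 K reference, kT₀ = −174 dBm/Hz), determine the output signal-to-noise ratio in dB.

34.3 dB

Noise floor: N = −174 + 10 log₁₀(B) + NF
10 log₁₀(1.56×10⁵) = 51.93 dB
N = −174 + 51.93 + 9.27 = −112.80 dBm
SNR = P_sig − N = −78.5 − (−112.80) = 34.30 dB → 34.3 dB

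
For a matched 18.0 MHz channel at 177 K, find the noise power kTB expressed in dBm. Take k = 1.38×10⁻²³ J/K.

P_n = kTB = 1.38×10⁻²³ × 177 × 1.80×10⁷ = 4.40×10⁻¹⁴ W
In dBm: 10 log₁₀(4.40×10⁻¹⁴ / 10⁻³) = −103.6 dBm

−103.6 dBm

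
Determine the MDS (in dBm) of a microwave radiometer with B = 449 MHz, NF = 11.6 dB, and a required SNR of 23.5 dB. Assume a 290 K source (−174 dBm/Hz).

Sensitivity = −174 + 10 log₁₀(B) + NF + SNR_min
= −174 + 86.52 + 11.6 + 23.5
= −52.38 dBm → −52.4 dBm

−52.4 dBm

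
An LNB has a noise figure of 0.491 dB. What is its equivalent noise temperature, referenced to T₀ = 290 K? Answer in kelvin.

34.7 K

F = 10^(0.491/10) = 1.1197
T_e = (F − 1)·T₀ = (1.1197 − 1) × 290 = 34.7 K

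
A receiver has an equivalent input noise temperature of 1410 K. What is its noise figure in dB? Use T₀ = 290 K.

7.68 dB

F = 1 + T_e/T₀ = 1 + 1410/290 = 5.86207
NF = 10 log₁₀(5.86207) = 7.68 dB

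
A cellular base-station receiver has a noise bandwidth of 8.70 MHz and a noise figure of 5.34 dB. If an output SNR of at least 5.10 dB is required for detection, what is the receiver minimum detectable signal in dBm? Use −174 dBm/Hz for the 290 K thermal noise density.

−94.2 dBm

Sensitivity = −174 + 10 log₁₀(B) + NF + SNR_min
= −174 + 69.4 + 5.34 + 5.10
= −94.16 dBm → −94.2 dBm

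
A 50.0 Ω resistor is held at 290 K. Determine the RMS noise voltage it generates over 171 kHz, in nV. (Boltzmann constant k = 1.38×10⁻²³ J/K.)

V_n = √(4kTRB)
4kTRB = 4 × 1.38×10⁻²³ × 290 × 5.00×10¹ × 1.71×10⁵ = 1.37×10⁻¹³ V²
V_n = √(1.37×10⁻¹³) = 3.70×10⁻⁷ V = 370 nV

370 nV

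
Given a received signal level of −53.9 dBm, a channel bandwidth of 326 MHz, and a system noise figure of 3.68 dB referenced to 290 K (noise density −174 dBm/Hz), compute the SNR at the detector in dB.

Noise floor: N = −174 + 10 log₁₀(B) + NF
10 log₁₀(3.26×10⁸) = 85.13 dB
N = −174 + 85.13 + 3.68 = −85.19 dBm
SNR = P_sig − N = −53.9 − (−85.19) = 31.29 dB → 31.3 dB

31.3 dB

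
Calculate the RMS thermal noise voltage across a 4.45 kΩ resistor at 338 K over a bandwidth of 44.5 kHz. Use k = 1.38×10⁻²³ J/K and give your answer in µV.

1.92 µV

V_n = √(4kTRB)
4kTRB = 4 × 1.38×10⁻²³ × 338 × 4.45×10³ × 4.45×10⁴ = 3.69×10⁻¹² V²
V_n = √(3.69×10⁻¹²) = 1.92×10⁻⁶ V = 1.92 µV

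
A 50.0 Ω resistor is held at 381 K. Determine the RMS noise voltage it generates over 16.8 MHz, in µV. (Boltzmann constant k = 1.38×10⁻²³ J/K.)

V_n = √(4kTRB)
4kTRB = 4 × 1.38×10⁻²³ × 381 × 5.00×10¹ × 1.68×10⁷ = 1.77×10⁻¹¹ V²
V_n = √(1.77×10⁻¹¹) = 4.20×10⁻⁶ V = 4.20 µV

4.20 µV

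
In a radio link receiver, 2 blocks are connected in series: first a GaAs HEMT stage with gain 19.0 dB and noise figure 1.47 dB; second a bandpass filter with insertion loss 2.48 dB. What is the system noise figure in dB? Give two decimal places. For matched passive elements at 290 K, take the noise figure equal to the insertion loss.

1.50 dB

Convert to linear (a loss of L dB is a gain of −L dB): F_i = 10^(NF_i/10), G_i = 10^(G_i,dB/10)
  Stage 1: F_1 = 10^(1.47/10) = 1.403, G_1 = 10^(19.0/10) = 79.43
  Stage 2: F_2 = 10^(2.48/10) = 1.770, G_2 = 10^(−2.48/10) = 0.5649
Friis cascade:
  F = 1.403 + (1.770 − 1)/79.43 = 1.413
NF = 10 log₁₀(1.413) = 1.50 dB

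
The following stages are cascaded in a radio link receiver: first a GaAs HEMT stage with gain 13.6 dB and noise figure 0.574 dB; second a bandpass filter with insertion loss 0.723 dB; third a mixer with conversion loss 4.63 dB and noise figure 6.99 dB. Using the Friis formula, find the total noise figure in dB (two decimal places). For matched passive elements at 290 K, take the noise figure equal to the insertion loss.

1.32 dB

Convert to linear (a loss of L dB is a gain of −L dB): F_i = 10^(NF_i/10), G_i = 10^(G_i,dB/10)
  Stage 1: F_1 = 10^(0.574/10) = 1.141, G_1 = 10^(13.6/10) = 22.91
  Stage 2: F_2 = 10^(0.723/10) = 1.181, G_2 = 10^(−0.723/10) = 0.8466
  Stage 3: F_3 = 10^(6.99/10) = 5.000, G_3 = 10^(−4.63/10) = 0.3443
Friis cascade:
  F = 1.141 + (1.181 − 1)/22.91 + (5.000 − 1)/19.40 = 1.355
NF = 10 log₁₀(1.355) = 1.32 dB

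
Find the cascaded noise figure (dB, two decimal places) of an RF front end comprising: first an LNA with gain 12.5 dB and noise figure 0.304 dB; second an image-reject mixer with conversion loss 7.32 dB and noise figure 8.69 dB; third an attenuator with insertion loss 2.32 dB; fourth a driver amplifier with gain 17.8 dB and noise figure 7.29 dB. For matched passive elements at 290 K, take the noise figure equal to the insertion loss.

5.91 dB

Convert to linear (a loss of L dB is a gain of −L dB): F_i = 10^(NF_i/10), G_i = 10^(G_i,dB/10)
  Stage 1: F_1 = 10^(0.304/10) = 1.073, G_1 = 10^(12.5/10) = 17.78
  Stage 2: F_2 = 10^(8.69/10) = 7.396, G_2 = 10^(−7.32/10) = 0.1854
  Stage 3: F_3 = 10^(2.32/10) = 1.706, G_3 = 10^(−2.32/10) = 0.5861
  Stage 4: F_4 = 10^(7.29/10) = 5.358, G_4 = 10^(17.8/10) = 60.26
Friis cascade:
  F = 1.073 + (7.396 − 1)/17.78 + (1.706 − 1)/3.296 + (5.358 − 1)/1.932 = 3.902
NF = 10 log₁₀(3.902) = 5.91 dB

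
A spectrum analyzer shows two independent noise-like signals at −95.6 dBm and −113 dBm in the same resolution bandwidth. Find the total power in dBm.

−95.5 dBm

Convert to linear, add, convert back:
P₁ = 2.75×10⁻¹³ W, P₂ = 5.01×10⁻¹⁵ W
P_tot = 2.80×10⁻¹³ W → 10 log₁₀(P_tot / 10⁻³) = −95.5 dBm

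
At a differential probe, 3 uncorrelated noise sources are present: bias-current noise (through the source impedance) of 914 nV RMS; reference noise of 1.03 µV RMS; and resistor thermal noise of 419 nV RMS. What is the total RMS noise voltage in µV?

1.44 µV

Uncorrelated sources add in power (mean-square): V_tot = √(ΣV_i²)
V_tot = √[(9.14×10⁻⁷)² + (1.03×10⁻⁶)² + (4.19×10⁻⁷)²] = 1.44×10⁻⁶ V = 1.44 µV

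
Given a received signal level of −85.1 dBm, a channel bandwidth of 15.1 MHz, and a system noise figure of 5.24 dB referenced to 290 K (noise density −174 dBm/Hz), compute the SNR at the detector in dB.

Noise floor: N = −174 + 10 log₁₀(B) + NF
10 log₁₀(1.51×10⁷) = 71.79 dB
N = −174 + 71.79 + 5.24 = −96.97 dBm
SNR = P_sig − N = −85.1 − (−96.97) = 11.87 dB → 11.9 dB

11.9 dB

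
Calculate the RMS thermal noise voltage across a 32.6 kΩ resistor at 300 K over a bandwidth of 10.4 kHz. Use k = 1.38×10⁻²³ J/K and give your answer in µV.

V_n = √(4kTRB)
4kTRB = 4 × 1.38×10⁻²³ × 300 × 3.26×10⁴ × 1.04×10⁴ = 5.61×10⁻¹² V²
V_n = √(5.61×10⁻¹²) = 2.37×10⁻⁶ V = 2.37 µV

2.37 µV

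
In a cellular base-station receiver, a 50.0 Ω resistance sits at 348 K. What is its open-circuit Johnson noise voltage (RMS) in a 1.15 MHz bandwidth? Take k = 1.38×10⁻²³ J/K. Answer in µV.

1.05 µV

V_n = √(4kTRB)
4kTRB = 4 × 1.38×10⁻²³ × 348 × 5.00×10¹ × 1.15×10⁶ = 1.10×10⁻¹² V²
V_n = √(1.10×10⁻¹²) = 1.05×10⁻⁶ V = 1.05 µV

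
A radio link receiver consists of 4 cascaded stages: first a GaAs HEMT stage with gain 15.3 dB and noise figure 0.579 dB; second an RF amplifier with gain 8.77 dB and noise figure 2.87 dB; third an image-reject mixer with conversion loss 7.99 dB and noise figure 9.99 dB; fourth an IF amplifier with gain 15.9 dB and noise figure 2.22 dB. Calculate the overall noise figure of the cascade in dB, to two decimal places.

0.87 dB

Convert to linear (a loss of L dB is a gain of −L dB): F_i = 10^(NF_i/10), G_i = 10^(G_i,dB/10)
  Stage 1: F_1 = 10^(0.579/10) = 1.143, G_1 = 10^(15.3/10) = 33.88
  Stage 2: F_2 = 10^(2.87/10) = 1.936, G_2 = 10^(8.77/10) = 7.534
  Stage 3: F_3 = 10^(9.99/10) = 9.977, G_3 = 10^(−7.99/10) = 0.1589
  Stage 4: F_4 = 10^(2.22/10) = 1.667, G_4 = 10^(15.9/10) = 38.90
Friis cascade:
  F = 1.143 + (1.936 − 1)/33.88 + (9.977 − 1)/255.3 + (1.667 − 1)/40.55 = 1.222
NF = 10 log₁₀(1.222) = 0.87 dB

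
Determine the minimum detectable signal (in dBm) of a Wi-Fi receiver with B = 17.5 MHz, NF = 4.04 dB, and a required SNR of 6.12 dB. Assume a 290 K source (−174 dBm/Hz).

Sensitivity = −174 + 10 log₁₀(B) + NF + SNR_min
= −174 + 72.43 + 4.04 + 6.12
= −91.41 dBm → −91.4 dBm

−91.4 dBm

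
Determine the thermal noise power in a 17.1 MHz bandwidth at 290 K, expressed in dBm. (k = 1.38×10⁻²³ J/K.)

P_n = kTB = 1.38×10⁻²³ × 290 × 1.71×10⁷ = 6.84×10⁻¹⁴ W
In dBm: 10 log₁₀(6.84×10⁻¹⁴ / 10⁻³) = −101.6 dBm

−101.6 dBm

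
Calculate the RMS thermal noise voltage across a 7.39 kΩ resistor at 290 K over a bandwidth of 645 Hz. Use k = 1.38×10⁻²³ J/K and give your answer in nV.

V_n = √(4kTRB)
4kTRB = 4 × 1.38×10⁻²³ × 290 × 7.39×10³ × 6.45×10² = 7.63×10⁻¹⁴ V²
V_n = √(7.63×10⁻¹⁴) = 2.76×10⁻⁷ V = 276 nV

276 nV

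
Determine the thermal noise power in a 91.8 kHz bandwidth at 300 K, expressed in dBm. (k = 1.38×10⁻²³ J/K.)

−124.2 dBm

P_n = kTB = 1.38×10⁻²³ × 300 × 9.18×10⁴ = 3.80×10⁻¹⁶ W
In dBm: 10 log₁₀(3.80×10⁻¹⁶ / 10⁻³) = −124.2 dBm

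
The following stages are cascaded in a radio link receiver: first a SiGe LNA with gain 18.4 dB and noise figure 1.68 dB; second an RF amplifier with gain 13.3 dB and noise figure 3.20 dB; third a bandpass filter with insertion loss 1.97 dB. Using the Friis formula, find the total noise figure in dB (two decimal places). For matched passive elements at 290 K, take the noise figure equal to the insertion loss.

1.73 dB

Convert to linear (a loss of L dB is a gain of −L dB): F_i = 10^(NF_i/10), G_i = 10^(G_i,dB/10)
  Stage 1: F_1 = 10^(1.68/10) = 1.472, G_1 = 10^(18.4/10) = 69.18
  Stage 2: F_2 = 10^(3.20/10) = 2.089, G_2 = 10^(13.3/10) = 21.38
  Stage 3: F_3 = 10^(1.97/10) = 1.574, G_3 = 10^(−1.97/10) = 0.6353
Friis cascade:
  F = 1.472 + (2.089 − 1)/69.18 + (1.574 − 1)/1479 = 1.488
NF = 10 log₁₀(1.488) = 1.73 dB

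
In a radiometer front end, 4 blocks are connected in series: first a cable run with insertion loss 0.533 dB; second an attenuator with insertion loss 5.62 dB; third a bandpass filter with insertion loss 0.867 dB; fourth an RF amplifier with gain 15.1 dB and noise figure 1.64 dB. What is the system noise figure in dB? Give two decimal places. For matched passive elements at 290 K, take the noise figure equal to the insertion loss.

8.66 dB

Convert to linear (a loss of L dB is a gain of −L dB): F_i = 10^(NF_i/10), G_i = 10^(G_i,dB/10)
  Stage 1: F_1 = 10^(0.533/10) = 1.131, G_1 = 10^(−0.533/10) = 0.8845
  Stage 2: F_2 = 10^(5.62/10) = 3.648, G_2 = 10^(−5.62/10) = 0.2742
  Stage 3: F_3 = 10^(0.867/10) = 1.221, G_3 = 10^(−0.867/10) = 0.8190
  Stage 4: F_4 = 10^(1.64/10) = 1.459, G_4 = 10^(15.1/10) = 32.36
Friis cascade:
  F = 1.131 + (3.648 − 1)/0.8845 + (1.221 − 1)/0.2425 + (1.459 − 1)/0.1986 = 7.345
NF = 10 log₁₀(7.345) = 8.66 dB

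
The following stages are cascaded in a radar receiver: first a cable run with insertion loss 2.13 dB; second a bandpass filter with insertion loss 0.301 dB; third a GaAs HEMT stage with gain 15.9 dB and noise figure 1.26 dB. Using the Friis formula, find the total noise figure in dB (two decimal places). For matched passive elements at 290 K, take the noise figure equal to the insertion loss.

3.69 dB

Convert to linear (a loss of L dB is a gain of −L dB): F_i = 10^(NF_i/10), G_i = 10^(G_i,dB/10)
  Stage 1: F_1 = 10^(2.13/10) = 1.633, G_1 = 10^(−2.13/10) = 0.6124
  Stage 2: F_2 = 10^(0.301/10) = 1.072, G_2 = 10^(−0.301/10) = 0.9330
  Stage 3: F_3 = 10^(1.26/10) = 1.337, G_3 = 10^(15.9/10) = 38.90
Friis cascade:
  F = 1.633 + (1.072 − 1)/0.6124 + (1.337 − 1)/0.5713 = 2.339
NF = 10 log₁₀(2.339) = 3.69 dB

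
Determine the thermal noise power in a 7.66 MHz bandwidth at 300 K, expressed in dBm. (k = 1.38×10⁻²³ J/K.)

P_n = kTB = 1.38×10⁻²³ × 300 × 7.66×10⁶ = 3.17×10⁻¹⁴ W
In dBm: 10 log₁₀(3.17×10⁻¹⁴ / 10⁻³) = −105.0 dBm

−105.0 dBm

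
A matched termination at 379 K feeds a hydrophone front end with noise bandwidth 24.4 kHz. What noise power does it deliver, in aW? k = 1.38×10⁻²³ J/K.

P_n = kTB = 1.38×10⁻²³ × 379 × 2.44×10⁴ = 1.28×10⁻¹⁶ W = 128 aW

128 aW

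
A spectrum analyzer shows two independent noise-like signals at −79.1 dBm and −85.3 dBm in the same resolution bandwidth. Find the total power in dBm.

−78.2 dBm

Convert to linear, add, convert back:
P₁ = 1.23×10⁻¹¹ W, P₂ = 2.95×10⁻¹² W
P_tot = 1.53×10⁻¹¹ W → 10 log₁₀(P_tot / 10⁻³) = −78.2 dBm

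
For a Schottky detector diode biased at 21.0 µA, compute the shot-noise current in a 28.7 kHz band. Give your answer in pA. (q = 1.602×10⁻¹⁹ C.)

I_n = √(2qI·B)
2qI·B = 2 × 1.602×10⁻¹⁹ × 2.10×10⁻⁵ × 2.87×10⁴ = 1.93×10⁻¹⁹ A²
I_n = √(1.93×10⁻¹⁹) = 4.39×10⁻¹⁰ A = 439 pA

439 pA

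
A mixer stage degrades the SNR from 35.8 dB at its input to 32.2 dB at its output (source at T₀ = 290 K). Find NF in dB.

3.6 dB

NF (dB) = SNR_in(dB) − SNR_out(dB) when the source is at T₀
NF = 35.8 − 32.2 = 3.6 dB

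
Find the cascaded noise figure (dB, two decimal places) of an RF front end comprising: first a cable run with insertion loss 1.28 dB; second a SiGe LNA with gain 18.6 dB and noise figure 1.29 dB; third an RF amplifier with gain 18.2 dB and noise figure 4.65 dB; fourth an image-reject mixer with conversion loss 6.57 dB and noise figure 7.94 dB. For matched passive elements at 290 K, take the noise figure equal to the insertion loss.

2.66 dB

Convert to linear (a loss of L dB is a gain of −L dB): F_i = 10^(NF_i/10), G_i = 10^(G_i,dB/10)
  Stage 1: F_1 = 10^(1.28/10) = 1.343, G_1 = 10^(−1.28/10) = 0.7447
  Stage 2: F_2 = 10^(1.29/10) = 1.346, G_2 = 10^(18.6/10) = 72.44
  Stage 3: F_3 = 10^(4.65/10) = 2.917, G_3 = 10^(18.2/10) = 66.07
  Stage 4: F_4 = 10^(7.94/10) = 6.223, G_4 = 10^(−6.57/10) = 0.2203
Friis cascade:
  F = 1.343 + (1.346 − 1)/0.7447 + (2.917 − 1)/53.95 + (6.223 − 1)/3565 = 1.844
NF = 10 log₁₀(1.844) = 2.66 dB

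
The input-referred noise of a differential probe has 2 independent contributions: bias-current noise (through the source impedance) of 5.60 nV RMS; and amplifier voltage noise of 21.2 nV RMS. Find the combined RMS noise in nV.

Uncorrelated sources add in power (mean-square): V_tot = √(ΣV_i²)
V_tot = √[(5.60×10⁻⁹)² + (2.12×10⁻⁸)²] = 2.19×10⁻⁸ V = 21.9 nV

21.9 nV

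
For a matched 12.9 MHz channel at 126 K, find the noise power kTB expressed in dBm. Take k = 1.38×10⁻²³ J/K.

P_n = kTB = 1.38×10⁻²³ × 126 × 1.29×10⁷ = 2.24×10⁻¹⁴ W
In dBm: 10 log₁₀(2.24×10⁻¹⁴ / 10⁻³) = −106.5 dBm

−106.5 dBm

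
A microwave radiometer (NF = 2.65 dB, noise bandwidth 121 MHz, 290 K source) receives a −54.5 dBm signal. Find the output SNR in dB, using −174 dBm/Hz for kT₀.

Noise floor: N = −174 + 10 log₁₀(B) + NF
10 log₁₀(1.21×10⁸) = 80.83 dB
N = −174 + 80.83 + 2.65 = −90.52 dBm
SNR = P_sig − N = −54.5 − (−90.52) = 36.02 dB → 36.0 dB

36.0 dB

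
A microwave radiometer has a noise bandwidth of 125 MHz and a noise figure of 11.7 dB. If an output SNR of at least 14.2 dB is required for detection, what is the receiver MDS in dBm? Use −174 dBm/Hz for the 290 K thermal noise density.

−67.1 dBm

Sensitivity = −174 + 10 log₁₀(B) + NF + SNR_min
= −174 + 80.97 + 11.7 + 14.2
= −67.13 dBm → −67.1 dBm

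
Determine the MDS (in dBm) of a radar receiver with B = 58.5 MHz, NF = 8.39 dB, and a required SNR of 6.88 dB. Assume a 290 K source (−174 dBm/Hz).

Sensitivity = −174 + 10 log₁₀(B) + NF + SNR_min
= −174 + 77.67 + 8.39 + 6.88
= −81.06 dBm → −81.1 dBm

−81.1 dBm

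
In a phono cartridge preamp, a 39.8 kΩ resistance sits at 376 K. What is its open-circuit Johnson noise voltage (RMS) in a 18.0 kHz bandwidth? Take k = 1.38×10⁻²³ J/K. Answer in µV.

3.86 µV

V_n = √(4kTRB)
4kTRB = 4 × 1.38×10⁻²³ × 376 × 3.98×10⁴ × 1.80×10⁴ = 1.49×10⁻¹¹ V²
V_n = √(1.49×10⁻¹¹) = 3.86×10⁻⁶ V = 3.86 µV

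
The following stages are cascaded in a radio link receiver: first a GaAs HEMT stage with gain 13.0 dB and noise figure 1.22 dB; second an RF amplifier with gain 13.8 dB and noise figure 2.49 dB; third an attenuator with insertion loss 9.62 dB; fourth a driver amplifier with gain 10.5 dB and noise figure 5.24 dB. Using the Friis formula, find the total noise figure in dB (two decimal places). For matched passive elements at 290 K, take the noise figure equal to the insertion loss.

1.54 dB

Convert to linear (a loss of L dB is a gain of −L dB): F_i = 10^(NF_i/10), G_i = 10^(G_i,dB/10)
  Stage 1: F_1 = 10^(1.22/10) = 1.324, G_1 = 10^(13.0/10) = 19.95
  Stage 2: F_2 = 10^(2.49/10) = 1.774, G_2 = 10^(13.8/10) = 23.99
  Stage 3: F_3 = 10^(9.62/10) = 9.162, G_3 = 10^(−9.62/10) = 0.1091
  Stage 4: F_4 = 10^(5.24/10) = 3.342, G_4 = 10^(10.5/10) = 11.22
Friis cascade:
  F = 1.324 + (1.774 − 1)/19.95 + (9.162 − 1)/478.6 + (3.342 − 1)/52.24 = 1.425
NF = 10 log₁₀(1.425) = 1.54 dB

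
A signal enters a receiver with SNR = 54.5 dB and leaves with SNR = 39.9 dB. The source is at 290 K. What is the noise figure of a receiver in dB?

NF (dB) = SNR_in(dB) − SNR_out(dB) when the source is at T₀
NF = 54.5 − 39.9 = 14.6 dB

14.6 dB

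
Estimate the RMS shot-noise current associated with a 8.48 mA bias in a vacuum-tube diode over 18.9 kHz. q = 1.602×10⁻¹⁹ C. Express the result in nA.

I_n = √(2qI·B)
2qI·B = 2 × 1.602×10⁻¹⁹ × 8.48×10⁻³ × 1.89×10⁴ = 5.14×10⁻¹⁷ A²
I_n = √(5.14×10⁻¹⁷) = 7.17×10⁻⁹ A = 7.17 nA

7.17 nA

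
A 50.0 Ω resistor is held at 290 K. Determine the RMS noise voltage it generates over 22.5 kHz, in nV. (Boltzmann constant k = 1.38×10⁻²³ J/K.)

134 nV

V_n = √(4kTRB)
4kTRB = 4 × 1.38×10⁻²³ × 290 × 5.00×10¹ × 2.25×10⁴ = 1.80×10⁻¹⁴ V²
V_n = √(1.80×10⁻¹⁴) = 1.34×10⁻⁷ V = 134 nV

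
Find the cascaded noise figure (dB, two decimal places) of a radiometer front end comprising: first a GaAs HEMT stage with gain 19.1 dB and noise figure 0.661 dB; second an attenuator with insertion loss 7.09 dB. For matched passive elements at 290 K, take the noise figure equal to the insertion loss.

0.85 dB

Convert to linear (a loss of L dB is a gain of −L dB): F_i = 10^(NF_i/10), G_i = 10^(G_i,dB/10)
  Stage 1: F_1 = 10^(0.661/10) = 1.164, G_1 = 10^(19.1/10) = 81.28
  Stage 2: F_2 = 10^(7.09/10) = 5.117, G_2 = 10^(−7.09/10) = 0.1954
Friis cascade:
  F = 1.164 + (5.117 − 1)/81.28 = 1.215
NF = 10 log₁₀(1.215) = 0.85 dB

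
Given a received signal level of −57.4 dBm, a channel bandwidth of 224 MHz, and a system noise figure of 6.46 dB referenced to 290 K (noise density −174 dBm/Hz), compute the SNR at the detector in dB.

26.6 dB

Noise floor: N = −174 + 10 log₁₀(B) + NF
10 log₁₀(2.24×10⁸) = 83.5 dB
N = −174 + 83.5 + 6.46 = −84.04 dBm
SNR = P_sig − N = −57.4 − (−84.04) = 26.64 dB → 26.6 dB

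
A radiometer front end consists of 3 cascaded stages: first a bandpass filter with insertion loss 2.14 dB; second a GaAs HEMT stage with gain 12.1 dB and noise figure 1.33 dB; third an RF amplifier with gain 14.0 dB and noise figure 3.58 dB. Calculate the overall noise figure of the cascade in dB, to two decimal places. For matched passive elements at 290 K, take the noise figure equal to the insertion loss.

3.72 dB

Convert to linear (a loss of L dB is a gain of −L dB): F_i = 10^(NF_i/10), G_i = 10^(G_i,dB/10)
  Stage 1: F_1 = 10^(2.14/10) = 1.637, G_1 = 10^(−2.14/10) = 0.6109
  Stage 2: F_2 = 10^(1.33/10) = 1.358, G_2 = 10^(12.1/10) = 16.22
  Stage 3: F_3 = 10^(3.58/10) = 2.280, G_3 = 10^(14.0/10) = 25.12
Friis cascade:
  F = 1.637 + (1.358 − 1)/0.6109 + (2.280 − 1)/9.908 = 2.353
NF = 10 log₁₀(2.353) = 3.72 dB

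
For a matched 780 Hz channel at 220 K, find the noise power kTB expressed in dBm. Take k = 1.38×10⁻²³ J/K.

−146.3 dBm

P_n = kTB = 1.38×10⁻²³ × 220 × 7.80×10² = 2.37×10⁻¹⁸ W
In dBm: 10 log₁₀(2.37×10⁻¹⁸ / 10⁻³) = −146.3 dBm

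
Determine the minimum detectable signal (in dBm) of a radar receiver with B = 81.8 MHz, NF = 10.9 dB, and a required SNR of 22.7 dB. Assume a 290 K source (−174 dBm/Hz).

Sensitivity = −174 + 10 log₁₀(B) + NF + SNR_min
= −174 + 79.13 + 10.9 + 22.7
= −61.27 dBm → −61.3 dBm

−61.3 dBm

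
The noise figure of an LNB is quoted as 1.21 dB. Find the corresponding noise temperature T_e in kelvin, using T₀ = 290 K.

F = 10^(1.21/10) = 1.3213
T_e = (F − 1)·T₀ = (1.3213 − 1) × 290 = 93.2 K

93.2 K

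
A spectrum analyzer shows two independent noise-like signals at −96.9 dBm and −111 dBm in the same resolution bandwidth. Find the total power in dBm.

−96.7 dBm

Convert to linear, add, convert back:
P₁ = 2.04×10⁻¹³ W, P₂ = 7.94×10⁻¹⁵ W
P_tot = 2.12×10⁻¹³ W → 10 log₁₀(P_tot / 10⁻³) = −96.7 dBm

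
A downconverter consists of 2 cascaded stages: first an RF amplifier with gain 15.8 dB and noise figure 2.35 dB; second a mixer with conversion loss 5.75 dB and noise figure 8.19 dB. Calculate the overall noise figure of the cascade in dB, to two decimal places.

Convert to linear (a loss of L dB is a gain of −L dB): F_i = 10^(NF_i/10), G_i = 10^(G_i,dB/10)
  Stage 1: F_1 = 10^(2.35/10) = 1.718, G_1 = 10^(15.8/10) = 38.02
  Stage 2: F_2 = 10^(8.19/10) = 6.592, G_2 = 10^(−5.75/10) = 0.2661
Friis cascade:
  F = 1.718 + (6.592 − 1)/38.02 = 1.865
NF = 10 log₁₀(1.865) = 2.71 dB

2.71 dB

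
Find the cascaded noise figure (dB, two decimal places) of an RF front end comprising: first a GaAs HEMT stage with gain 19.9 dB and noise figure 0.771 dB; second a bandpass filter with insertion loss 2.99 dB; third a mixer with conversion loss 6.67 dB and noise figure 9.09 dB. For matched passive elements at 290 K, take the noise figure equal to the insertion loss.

1.30 dB

Convert to linear (a loss of L dB is a gain of −L dB): F_i = 10^(NF_i/10), G_i = 10^(G_i,dB/10)
  Stage 1: F_1 = 10^(0.771/10) = 1.194, G_1 = 10^(19.9/10) = 97.72
  Stage 2: F_2 = 10^(2.99/10) = 1.991, G_2 = 10^(−2.99/10) = 0.5023
  Stage 3: F_3 = 10^(9.09/10) = 8.110, G_3 = 10^(−6.67/10) = 0.2153
Friis cascade:
  F = 1.194 + (1.991 − 1)/97.72 + (8.110 − 1)/49.09 = 1.349
NF = 10 log₁₀(1.349) = 1.30 dB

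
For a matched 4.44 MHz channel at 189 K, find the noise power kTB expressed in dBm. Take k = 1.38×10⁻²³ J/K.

−109.4 dBm

P_n = kTB = 1.38×10⁻²³ × 189 × 4.44×10⁶ = 1.16×10⁻¹⁴ W
In dBm: 10 log₁₀(1.16×10⁻¹⁴ / 10⁻³) = −109.4 dBm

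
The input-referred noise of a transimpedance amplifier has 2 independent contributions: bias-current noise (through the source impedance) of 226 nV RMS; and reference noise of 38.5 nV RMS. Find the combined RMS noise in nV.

229 nV

Uncorrelated sources add in power (mean-square): V_tot = √(ΣV_i²)
V_tot = √[(2.26×10⁻⁷)² + (3.85×10⁻⁸)²] = 2.29×10⁻⁷ V = 229 nV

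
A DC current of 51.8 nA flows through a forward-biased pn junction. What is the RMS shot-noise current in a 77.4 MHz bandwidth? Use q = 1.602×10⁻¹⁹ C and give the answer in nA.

I_n = √(2qI·B)
2qI·B = 2 × 1.602×10⁻¹⁹ × 5.18×10⁻⁸ × 7.74×10⁷ = 1.28×10⁻¹⁸ A²
I_n = √(1.28×10⁻¹⁸) = 1.13×10⁻⁹ A = 1.13 nA

1.13 nA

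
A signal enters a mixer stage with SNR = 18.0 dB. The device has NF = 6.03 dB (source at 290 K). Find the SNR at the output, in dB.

11.97 dB

By definition F = SNR_in/SNR_out, so in dB: SNR_out = SNR_in − NF
SNR_out = 18.0 − 6.03 = 11.97 dB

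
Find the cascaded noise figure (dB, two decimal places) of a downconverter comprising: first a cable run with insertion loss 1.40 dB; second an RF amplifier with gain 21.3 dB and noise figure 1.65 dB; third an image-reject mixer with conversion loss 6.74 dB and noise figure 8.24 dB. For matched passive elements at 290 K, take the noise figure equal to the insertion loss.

3.17 dB

Convert to linear (a loss of L dB is a gain of −L dB): F_i = 10^(NF_i/10), G_i = 10^(G_i,dB/10)
  Stage 1: F_1 = 10^(1.40/10) = 1.380, G_1 = 10^(−1.40/10) = 0.7244
  Stage 2: F_2 = 10^(1.65/10) = 1.462, G_2 = 10^(21.3/10) = 134.9
  Stage 3: F_3 = 10^(8.24/10) = 6.668, G_3 = 10^(−6.74/10) = 0.2118
Friis cascade:
  F = 1.380 + (1.462 − 1)/0.7244 + (6.668 − 1)/97.72 = 2.076
NF = 10 log₁₀(2.076) = 3.17 dB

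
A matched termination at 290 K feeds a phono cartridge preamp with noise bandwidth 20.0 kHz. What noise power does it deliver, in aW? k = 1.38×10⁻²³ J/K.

80.0 aW

P_n = kTB = 1.38×10⁻²³ × 290 × 2.00×10⁴ = 8.00×10⁻¹⁷ W = 80.0 aW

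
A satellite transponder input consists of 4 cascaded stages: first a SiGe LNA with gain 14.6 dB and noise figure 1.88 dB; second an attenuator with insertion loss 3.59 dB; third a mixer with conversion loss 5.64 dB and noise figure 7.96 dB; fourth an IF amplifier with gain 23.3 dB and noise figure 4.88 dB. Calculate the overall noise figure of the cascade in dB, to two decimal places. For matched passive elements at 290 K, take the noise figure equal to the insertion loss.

Convert to linear (a loss of L dB is a gain of −L dB): F_i = 10^(NF_i/10), G_i = 10^(G_i,dB/10)
  Stage 1: F_1 = 10^(1.88/10) = 1.542, G_1 = 10^(14.6/10) = 28.84
  Stage 2: F_2 = 10^(3.59/10) = 2.286, G_2 = 10^(−3.59/10) = 0.4375
  Stage 3: F_3 = 10^(7.96/10) = 6.252, G_3 = 10^(−5.64/10) = 0.2729
  Stage 4: F_4 = 10^(4.88/10) = 3.076, G_4 = 10^(23.3/10) = 213.8
Friis cascade:
  F = 1.542 + (2.286 − 1)/28.84 + (6.252 − 1)/12.62 + (3.076 − 1)/3.443 = 2.605
NF = 10 log₁₀(2.605) = 4.16 dB

4.16 dB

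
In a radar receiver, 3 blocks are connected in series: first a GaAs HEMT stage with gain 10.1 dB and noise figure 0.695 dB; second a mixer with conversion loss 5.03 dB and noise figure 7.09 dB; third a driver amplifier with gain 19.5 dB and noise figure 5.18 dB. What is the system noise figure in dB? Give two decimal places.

3.60 dB

Convert to linear (a loss of L dB is a gain of −L dB): F_i = 10^(NF_i/10), G_i = 10^(G_i,dB/10)
  Stage 1: F_1 = 10^(0.695/10) = 1.174, G_1 = 10^(10.1/10) = 10.23
  Stage 2: F_2 = 10^(7.09/10) = 5.117, G_2 = 10^(−5.03/10) = 0.3141
  Stage 3: F_3 = 10^(5.18/10) = 3.296, G_3 = 10^(19.5/10) = 89.13
Friis cascade:
  F = 1.174 + (5.117 − 1)/10.23 + (3.296 − 1)/3.214 = 2.290
NF = 10 log₁₀(2.290) = 3.60 dB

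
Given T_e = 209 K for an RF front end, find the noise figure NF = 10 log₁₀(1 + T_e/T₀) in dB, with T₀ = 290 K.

F = 1 + T_e/T₀ = 1 + 209/290 = 1.72069
NF = 10 log₁₀(1.72069) = 2.36 dB

2.36 dB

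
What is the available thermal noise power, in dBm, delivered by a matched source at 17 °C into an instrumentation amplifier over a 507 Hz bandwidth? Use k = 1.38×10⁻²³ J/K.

−146.9 dBm

T = 17 °C + 273.15 = 290.15 K
P_n = kTB = 1.38×10⁻²³ × 290.15 × 5.07×10² = 2.03×10⁻¹⁸ W
In dBm: 10 log₁₀(2.03×10⁻¹⁸ / 10⁻³) = −146.9 dBm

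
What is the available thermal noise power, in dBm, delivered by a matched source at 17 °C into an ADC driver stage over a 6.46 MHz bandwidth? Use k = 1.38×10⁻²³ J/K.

−105.9 dBm

T = 17 °C + 273.15 = 290.15 K
P_n = kTB = 1.38×10⁻²³ × 290.15 × 6.46×10⁶ = 2.59×10⁻¹⁴ W
In dBm: 10 log₁₀(2.59×10⁻¹⁴ / 10⁻³) = −105.9 dBm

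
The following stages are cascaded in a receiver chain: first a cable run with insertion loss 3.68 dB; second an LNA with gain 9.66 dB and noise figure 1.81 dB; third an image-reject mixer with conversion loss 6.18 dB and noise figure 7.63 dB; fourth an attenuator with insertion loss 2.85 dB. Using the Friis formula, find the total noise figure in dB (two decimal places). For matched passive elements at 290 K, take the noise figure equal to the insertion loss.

Convert to linear (a loss of L dB is a gain of −L dB): F_i = 10^(NF_i/10), G_i = 10^(G_i,dB/10)
  Stage 1: F_1 = 10^(3.68/10) = 2.333, G_1 = 10^(−3.68/10) = 0.4285
  Stage 2: F_2 = 10^(1.81/10) = 1.517, G_2 = 10^(9.66/10) = 9.247
  Stage 3: F_3 = 10^(7.63/10) = 5.794, G_3 = 10^(−6.18/10) = 0.2410
  Stage 4: F_4 = 10^(2.85/10) = 1.928, G_4 = 10^(−2.85/10) = 0.5188
Friis cascade:
  F = 2.333 + (1.517 − 1)/0.4285 + (5.794 − 1)/3.963 + (1.928 − 1)/0.9550 = 5.721
NF = 10 log₁₀(5.721) = 7.57 dB

7.57 dB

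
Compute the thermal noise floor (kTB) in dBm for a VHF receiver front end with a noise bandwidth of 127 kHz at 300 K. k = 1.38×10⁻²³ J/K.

−122.8 dBm

P_n = kTB = 1.38×10⁻²³ × 300 × 1.27×10⁵ = 5.26×10⁻¹⁶ W
In dBm: 10 log₁₀(5.26×10⁻¹⁶ / 10⁻³) = −122.8 dBm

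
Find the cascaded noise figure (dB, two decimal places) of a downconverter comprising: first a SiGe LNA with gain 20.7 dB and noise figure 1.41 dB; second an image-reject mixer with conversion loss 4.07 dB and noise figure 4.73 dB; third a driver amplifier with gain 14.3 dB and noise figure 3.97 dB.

1.56 dB

Convert to linear (a loss of L dB is a gain of −L dB): F_i = 10^(NF_i/10), G_i = 10^(G_i,dB/10)
  Stage 1: F_1 = 10^(1.41/10) = 1.384, G_1 = 10^(20.7/10) = 117.5
  Stage 2: F_2 = 10^(4.73/10) = 2.972, G_2 = 10^(−4.07/10) = 0.3917
  Stage 3: F_3 = 10^(3.97/10) = 2.495, G_3 = 10^(14.3/10) = 26.92
Friis cascade:
  F = 1.384 + (2.972 − 1)/117.5 + (2.495 − 1)/46.03 = 1.433
NF = 10 log₁₀(1.433) = 1.56 dB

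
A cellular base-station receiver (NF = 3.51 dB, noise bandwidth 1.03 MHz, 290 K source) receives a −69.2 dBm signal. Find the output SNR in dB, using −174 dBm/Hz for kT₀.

Noise floor: N = −174 + 10 log₁₀(B) + NF
10 log₁₀(1.03×10⁶) = 60.13 dB
N = −174 + 60.13 + 3.51 = −110.36 dBm
SNR = P_sig − N = −69.2 − (−110.36) = 41.16 dB → 41.2 dB

41.2 dB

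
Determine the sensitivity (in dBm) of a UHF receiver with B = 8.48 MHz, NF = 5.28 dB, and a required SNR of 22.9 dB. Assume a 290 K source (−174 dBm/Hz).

−76.5 dBm

Sensitivity = −174 + 10 log₁₀(B) + NF + SNR_min
= −174 + 69.28 + 5.28 + 22.9
= −76.54 dBm → −76.5 dBm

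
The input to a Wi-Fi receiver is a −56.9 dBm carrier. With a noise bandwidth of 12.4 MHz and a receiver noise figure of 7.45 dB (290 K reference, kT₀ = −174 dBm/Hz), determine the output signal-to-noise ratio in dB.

Noise floor: N = −174 + 10 log₁₀(B) + NF
10 log₁₀(1.24×10⁷) = 70.93 dB
N = −174 + 70.93 + 7.45 = −95.62 dBm
SNR = P_sig − N = −56.9 − (−95.62) = 38.72 dB → 38.7 dB

38.7 dB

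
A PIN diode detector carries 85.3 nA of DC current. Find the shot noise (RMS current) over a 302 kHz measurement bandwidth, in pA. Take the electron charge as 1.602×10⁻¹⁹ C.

90.8 pA

I_n = √(2qI·B)
2qI·B = 2 × 1.602×10⁻¹⁹ × 8.53×10⁻⁸ × 3.02×10⁵ = 8.25×10⁻²¹ A²
I_n = √(8.25×10⁻²¹) = 9.08×10⁻¹¹ A = 90.8 pA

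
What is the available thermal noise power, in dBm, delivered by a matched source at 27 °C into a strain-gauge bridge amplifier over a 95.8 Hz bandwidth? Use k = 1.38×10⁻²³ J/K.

−154.0 dBm

T = 27 °C + 273.15 = 300.15 K
P_n = kTB = 1.38×10⁻²³ × 300.15 × 9.58×10¹ = 3.97×10⁻¹⁹ W
In dBm: 10 log₁₀(3.97×10⁻¹⁹ / 10⁻³) = −154.0 dBm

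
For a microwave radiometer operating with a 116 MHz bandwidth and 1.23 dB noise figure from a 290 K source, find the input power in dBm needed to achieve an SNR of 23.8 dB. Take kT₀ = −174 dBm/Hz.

Sensitivity = −174 + 10 log₁₀(B) + NF + SNR_min
= −174 + 80.64 + 1.23 + 23.8
= −68.33 dBm → −68.3 dBm

−68.3 dBm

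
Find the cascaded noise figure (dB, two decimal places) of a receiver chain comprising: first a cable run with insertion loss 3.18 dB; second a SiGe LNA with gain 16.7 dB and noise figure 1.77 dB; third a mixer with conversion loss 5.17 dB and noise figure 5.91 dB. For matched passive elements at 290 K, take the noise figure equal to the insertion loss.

5.13 dB

Convert to linear (a loss of L dB is a gain of −L dB): F_i = 10^(NF_i/10), G_i = 10^(G_i,dB/10)
  Stage 1: F_1 = 10^(3.18/10) = 2.080, G_1 = 10^(−3.18/10) = 0.4808
  Stage 2: F_2 = 10^(1.77/10) = 1.503, G_2 = 10^(16.7/10) = 46.77
  Stage 3: F_3 = 10^(5.91/10) = 3.899, G_3 = 10^(−5.17/10) = 0.3041
Friis cascade:
  F = 2.080 + (1.503 − 1)/0.4808 + (3.899 − 1)/22.49 = 3.255
NF = 10 log₁₀(3.255) = 5.13 dB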